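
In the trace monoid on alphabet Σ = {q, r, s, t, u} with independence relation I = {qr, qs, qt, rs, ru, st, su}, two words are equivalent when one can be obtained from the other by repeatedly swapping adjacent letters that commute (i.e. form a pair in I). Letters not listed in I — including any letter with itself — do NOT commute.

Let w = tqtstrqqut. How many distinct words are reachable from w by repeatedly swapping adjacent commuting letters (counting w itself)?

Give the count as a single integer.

550

piece 0:t — minimal
piece 1:q — minimal
piece 2:t rests on {0:t}
piece 3:s — minimal
piece 4:t rests on {2:t}
piece 5:r rests on {4:t}
piece 6:q rests on {1:q}
piece 7:q rests on {6:q}
piece 8:u rests on {4:t, 7:q}
piece 9:t rests on {5:r, 8:u}
minimal pieces: {0:t, 1:q, 3:s}
ways to finish when only these pieces remain (= sum over removing one remaining piece with nothing left below it):
  1 left: {3}→1  {9}→1
  2 left: {3,9}→2  {5,9}→1  {8,9}→1
  3 left: {3,5,9}→3  {3,8,9}→3  {5,8,9}→2  {7,8,9}→1
  4 left: {3,5,8,9}→8  {3,7,8,9}→4  {4,5,8,9}→2  {5,7,8,9}→3  {6,7,8,9}→1
  5 left: {1,6,7,8,9}→1  {2,4,5,8,9}→2  {3,4,5,8,9}→10  {3,5,7,8,9}→15  {3,6,7,8,9}→5  {4,5,7,8,9}→5  {5,6,7,8,9}→4
  6 left: {0,2,4,5,8,9}→2  {1,3,6,7,8,9}→6  {1,5,6,7,8,9}→5  {2,3,4,5,8,9}→12  {2,4,5,7,8,9}→7  {3,4,5,7,8,9}→30  {3,5,6,7,8,9}→24  {4,5,6,7,8,9}→9
  7 left: {0,2,3,4,5,8,9}→14  {0,2,4,5,7,8,9}→9  {1,3,5,6,7,8,9}→35  {1,4,5,6,7,8,9}→14  {2,3,4,5,7,8,9}→49  {2,4,5,6,7,8,9}→16  {3,4,5,6,7,8,9}→63
  8 left: {0,2,3,4,5,7,8,9}→72  {0,2,4,5,6,7,8,9}→25  {1,2,4,5,6,7,8,9}→30  {1,3,4,5,6,7,8,9}→112  {2,3,4,5,6,7,8,9}→128
  placing 0:t first → 270 extensions
  placing 1:q first → 225 extensions
  placing 3:s first → 55 extensions
total linear extensions = 550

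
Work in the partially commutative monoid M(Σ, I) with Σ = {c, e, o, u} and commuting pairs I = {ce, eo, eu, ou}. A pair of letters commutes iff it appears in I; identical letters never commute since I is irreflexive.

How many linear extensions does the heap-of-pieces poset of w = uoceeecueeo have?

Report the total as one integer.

drop 0:u onto floor
drop 1:o onto floor
drop 2:c onto {0:u, 1:o}
drop 3:e onto floor
drop 4:e onto {3:e}
drop 5:e onto {4:e}
drop 6:c onto {2:c}
drop 7:u onto {6:c}
drop 8:e onto {5:e}
drop 9:e onto {8:e}
drop 10:o onto {6:c}
ground layer = {0:u, 1:o, 3:e}
drop-orders for the pieces not yet dropped (sum over which currently-grounded one goes next):
  1 to go: {7} 1  {9} 1  {10} 1
  2 to go: {7,9} 2  {7,10} 2  {8,9} 1  {9,10} 2
  3 to go: {5,8,9} 1  {6,7,10} 2  {7,8,9} 3  {7,9,10} 6  {8,9,10} 3
  4 to go: {2,6,7,10} 2  {4,5,8,9} 1  {5,7,8,9} 4  {5,8,9,10} 4  {6,7,9,10} 8  {7,8,9,10} 12
  5 to go: {0,2,6,7,10} 2  {1,2,6,7,10} 2  {2,6,7,9,10} 10  {3,4,5,8,9} 1  {4,5,7,8,9} 5  {4,5,8,9,10} 5  {5,7,8,9,10} 20  {6,7,8,9,10} 20
  6 to go: {0,1,2,6,7,10} 4  {0,2,6,7,9,10} 12  {1,2,6,7,9,10} 12  {2,6,7,8,9,10} 30  {3,4,5,7,8,9} 6  {3,4,5,8,9,10} 6  {4,5,7,8,9,10} 30  {5,6,7,8,9,10} 40
  7 to go: {0,1,2,6,7,9,10} 28  {0,2,6,7,8,9,10} 42  {1,2,6,7,8,9,10} 42  {2,5,6,7,8,9,10} 70  {3,4,5,7,8,9,10} 42  {4,5,6,7,8,9,10} 70
  8 to go: {0,1,2,6,7,8,9,10} 112  {0,2,5,6,7,8,9,10} 112  {1,2,5,6,7,8,9,10} 112  {2,4,5,6,7,8,9,10} 140  {3,4,5,6,7,8,9,10} 112
  9 to go: {0,1,2,5,6,7,8,9,10} 336  {0,2,4,5,6,7,8,9,10} 252  {1,2,4,5,6,7,8,9,10} 252  {2,3,4,5,6,7,8,9,10} 252
  if 0:u drops first: 504 orders
  if 1:o drops first: 504 orders
  if 3:e drops first: 840 orders
heap linearizations: 1848

1848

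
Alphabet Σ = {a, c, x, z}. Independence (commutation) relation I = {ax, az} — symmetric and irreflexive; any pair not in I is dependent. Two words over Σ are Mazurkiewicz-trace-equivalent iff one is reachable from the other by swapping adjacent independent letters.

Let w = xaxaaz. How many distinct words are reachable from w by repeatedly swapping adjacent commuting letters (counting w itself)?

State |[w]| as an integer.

20

piece 0:x — minimal
piece 1:a — minimal
piece 2:x rests on {0:x}
piece 3:a rests on {1:a}
piece 4:a rests on {3:a}
piece 5:z rests on {2:x}
minimal pieces: {0:x, 1:a}
ways to finish when only these pieces remain (= sum over removing one remaining piece with nothing left below it):
  1 left: {4}→1  {5}→1
  2 left: {2,5}→1  {3,4}→1  {4,5}→2
  3 left: {0,2,5}→1  {1,3,4}→1  {2,4,5}→3  {3,4,5}→3
  4 left: {0,2,4,5}→4  {1,3,4,5}→4  {2,3,4,5}→6
  placing 0:x first → 10 extensions
  placing 1:a first → 10 extensions
total linear extensions = 20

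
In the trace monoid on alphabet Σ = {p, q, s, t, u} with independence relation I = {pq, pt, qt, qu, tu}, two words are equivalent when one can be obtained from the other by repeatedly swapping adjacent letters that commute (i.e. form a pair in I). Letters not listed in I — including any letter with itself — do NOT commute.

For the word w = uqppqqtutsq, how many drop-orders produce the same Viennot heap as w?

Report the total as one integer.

1260

#0=u has no predecessor
#1=q has no predecessor
#2=p depends on [0:u]
#3=p depends on [2:p]
#4=q depends on [1:q]
#5=q depends on [4:q]
#6=t has no predecessor
#7=u depends on [3:p]
#8=t depends on [6:t]
#9=s depends on [5:q, 7:u, 8:t]
#10=q depends on [9:s]
sources: [0:u, 1:q, 6:t]
N(rest) = Σ N(rest − s) over sources s of rest; N(one piece) = 1:
  size 1 → [10]=1
  size 2 → [9,10]=1
  size 3 → [5,9,10]=1  [7,9,10]=1  [8,9,10]=1
  size 4 → [3,7,9,10]=1  [4,5,9,10]=1  [5,7,9,10]=2  [5,8,9,10]=2  [6,8,9,10]=1  [7,8,9,10]=2
  size 5 → [1,4,5,9,10]=1  [2,3,7,9,10]=1  [3,5,7,9,10]=3  [3,7,8,9,10]=3  [4,5,7,9,10]=3  [4,5,8,9,10]=3  [5,6,8,9,10]=3  [5,7,8,9,10]=6  [6,7,8,9,10]=3
  size 6 → [0,2,3,7,9,10]=1  [1,4,5,7,9,10]=4  [1,4,5,8,9,10]=4  [2,3,5,7,9,10]=4  [2,3,7,8,9,10]=4  [3,4,5,7,9,10]=6  [3,5,7,8,9,10]=12  [3,6,7,8,9,10]=6  [4,5,6,8,9,10]=6  [4,5,7,8,9,10]=12  [5,6,7,8,9,10]=12
  size 7 → [0,2,3,5,7,9,10]=5  [0,2,3,7,8,9,10]=5  [1,3,4,5,7,9,10]=10  [1,4,5,6,8,9,10]=10  [1,4,5,7,8,9,10]=20  [2,3,4,5,7,9,10]=10  [2,3,5,7,8,9,10]=20  [2,3,6,7,8,9,10]=10  [3,4,5,7,8,9,10]=30  [3,5,6,7,8,9,10]=30  [4,5,6,7,8,9,10]=30
  size 8 → [0,2,3,4,5,7,9,10]=15  [0,2,3,5,7,8,9,10]=30  [0,2,3,6,7,8,9,10]=15  [1,2,3,4,5,7,9,10]=20  [1,3,4,5,7,8,9,10]=60  [1,4,5,6,7,8,9,10]=60  [2,3,4,5,7,8,9,10]=60  [2,3,5,6,7,8,9,10]=60  [3,4,5,6,7,8,9,10]=90
  size 9 → [0,1,2,3,4,5,7,9,10]=35  [0,2,3,4,5,7,8,9,10]=105  [0,2,3,5,6,7,8,9,10]=105  [1,2,3,4,5,7,8,9,10]=140  [1,3,4,5,6,7,8,9,10]=210  [2,3,4,5,6,7,8,9,10]=210
  first=0(u) contributes 560
  first=1(q) contributes 420
  first=6(t) contributes 280
|[w]| = 1260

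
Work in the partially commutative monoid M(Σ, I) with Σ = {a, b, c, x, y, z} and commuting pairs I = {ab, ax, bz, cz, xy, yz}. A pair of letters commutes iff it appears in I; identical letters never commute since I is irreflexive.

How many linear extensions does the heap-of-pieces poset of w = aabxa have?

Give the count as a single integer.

10

0(a) covers ∅
1(a) covers 0:a
2(b) covers ∅
3(x) covers 2:b
4(a) covers 1:a
floor of heap: 0:a, 2:b
completions by unplaced set U, small U first (add the entries for U minus each lowest piece of U):
  |U|=1: {3}:1  {4}:1
  |U|=2: {1,4}:1  {2,3}:1  {3,4}:2
  |U|=3: {0,1,4}:1  {1,3,4}:3  {2,3,4}:3
  start at 0(a): 6
  start at 2(b): 4
sum over floor = 10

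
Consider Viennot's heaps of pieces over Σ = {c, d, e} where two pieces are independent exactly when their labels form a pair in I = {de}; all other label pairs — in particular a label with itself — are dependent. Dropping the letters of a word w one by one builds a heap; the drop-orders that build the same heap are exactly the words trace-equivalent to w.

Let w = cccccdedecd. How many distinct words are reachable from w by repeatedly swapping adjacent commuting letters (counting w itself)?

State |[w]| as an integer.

#0=c has no predecessor
#1=c depends on [0:c]
#2=c depends on [1:c]
#3=c depends on [2:c]
#4=c depends on [3:c]
#5=d depends on [4:c]
#6=e depends on [4:c]
#7=d depends on [5:d]
#8=e depends on [6:e]
#9=c depends on [7:d, 8:e]
#10=d depends on [9:c]
sources: [0:c]
N(rest) = Σ N(rest − s) over sources s of rest; N(one piece) = 1:
  size 1 → [10]=1
  size 2 → [9,10]=1
  size 3 → [7,9,10]=1  [8,9,10]=1
  size 4 → [5,7,9,10]=1  [6,8,9,10]=1  [7,8,9,10]=2
  size 5 → [5,7,8,9,10]=3  [6,7,8,9,10]=3
  size 6 → [5,6,7,8,9,10]=6
  size 7 → [4,5,6,7,8,9,10]=6
  size 8 → [3,4,5,6,7,8,9,10]=6
  size 9 → [2,3,4,5,6,7,8,9,10]=6
  first=0(c) contributes 6

6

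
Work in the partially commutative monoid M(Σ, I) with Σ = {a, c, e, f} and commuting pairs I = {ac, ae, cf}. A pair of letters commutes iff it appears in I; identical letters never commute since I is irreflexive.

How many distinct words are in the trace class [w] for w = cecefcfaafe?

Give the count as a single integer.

6

0(c) covers ∅
1(e) covers 0:c
2(c) covers 1:e
3(e) covers 2:c
4(f) covers 3:e
5(c) covers 3:e
6(f) covers 4:f
7(a) covers 6:f
8(a) covers 7:a
9(f) covers 8:a
10(e) covers 5:c, 9:f
floor of heap: 0:c
completions by unplaced set U, small U first (add the entries for U minus each lowest piece of U):
  |U|=1: {10}:1
  |U|=2: {5,10}:1  {9,10}:1
  |U|=3: {5,9,10}:2  {8,9,10}:1
  |U|=4: {5,8,9,10}:3  {7,8,9,10}:1
  |U|=5: {5,7,8,9,10}:4  {6,7,8,9,10}:1
  |U|=6: {4,6,7,8,9,10}:1  {5,6,7,8,9,10}:5
  |U|=7: {4,5,6,7,8,9,10}:6
  |U|=8: {3,4,5,6,7,8,9,10}:6
  |U|=9: {2,3,4,5,6,7,8,9,10}:6
  start at 0(c): 6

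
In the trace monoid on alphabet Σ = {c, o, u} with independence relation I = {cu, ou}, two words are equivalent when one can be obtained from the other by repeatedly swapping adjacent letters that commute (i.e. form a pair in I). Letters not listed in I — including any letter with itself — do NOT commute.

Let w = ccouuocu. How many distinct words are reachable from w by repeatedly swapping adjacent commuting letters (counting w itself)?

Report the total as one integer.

56

piece 0:c — minimal
piece 1:c rests on {0:c}
piece 2:o rests on {1:c}
piece 3:u — minimal
piece 4:u rests on {3:u}
piece 5:o rests on {2:o}
piece 6:c rests on {5:o}
piece 7:u rests on {4:u}
minimal pieces: {0:c, 3:u}
ways to finish when only these pieces remain (= sum over removing one remaining piece with nothing left below it):
  1 left: {6}→1  {7}→1
  2 left: {4,7}→1  {5,6}→1  {6,7}→2
  3 left: {2,5,6}→1  {3,4,7}→1  {4,6,7}→3  {5,6,7}→3
  4 left: {1,2,5,6}→1  {2,5,6,7}→4  {3,4,6,7}→4  {4,5,6,7}→6
  5 left: {0,1,2,5,6}→1  {1,2,5,6,7}→5  {2,4,5,6,7}→10  {3,4,5,6,7}→10
  6 left: {0,1,2,5,6,7}→6  {1,2,4,5,6,7}→15  {2,3,4,5,6,7}→20
  placing 0:c first → 35 extensions
  placing 3:u first → 21 extensions
total linear extensions = 56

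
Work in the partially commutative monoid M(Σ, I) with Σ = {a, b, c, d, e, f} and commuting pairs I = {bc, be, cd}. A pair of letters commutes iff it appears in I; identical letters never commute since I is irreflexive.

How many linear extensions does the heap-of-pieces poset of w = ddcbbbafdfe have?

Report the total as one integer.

#0=d has no predecessor
#1=d depends on [0:d]
#2=c has no predecessor
#3=b depends on [1:d]
#4=b depends on [3:b]
#5=b depends on [4:b]
#6=a depends on [2:c, 5:b]
#7=f depends on [6:a]
#8=d depends on [7:f]
#9=f depends on [8:d]
#10=e depends on [9:f]
sources: [0:d, 2:c]
N(rest) = Σ N(rest − s) over sources s of rest; N(one piece) = 1:
  size 1 → [10]=1
  size 2 → [9,10]=1
  size 3 → [8,9,10]=1
  size 4 → [7,8,9,10]=1
  size 5 → [6,7,8,9,10]=1
  size 6 → [2,6,7,8,9,10]=1  [5,6,7,8,9,10]=1
  size 7 → [2,5,6,7,8,9,10]=2  [4,5,6,7,8,9,10]=1
  size 8 → [2,4,5,6,7,8,9,10]=3  [3,4,5,6,7,8,9,10]=1
  size 9 → [1,3,4,5,6,7,8,9,10]=1  [2,3,4,5,6,7,8,9,10]=4
  first=0(d) contributes 5
  first=2(c) contributes 1
|[w]| = 6

6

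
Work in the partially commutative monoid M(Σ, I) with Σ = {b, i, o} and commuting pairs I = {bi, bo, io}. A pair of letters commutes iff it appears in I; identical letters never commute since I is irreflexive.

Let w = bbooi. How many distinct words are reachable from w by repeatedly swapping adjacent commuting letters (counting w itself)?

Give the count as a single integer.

30

drop 0:b onto floor
drop 1:b onto {0:b}
drop 2:o onto floor
drop 3:o onto {2:o}
drop 4:i onto floor
ground layer = {0:b, 2:o, 4:i}
drop-orders for the pieces not yet dropped (sum over which currently-grounded one goes next):
  1 to go: {1} 1  {3} 1  {4} 1
  2 to go: {0,1} 1  {1,3} 2  {1,4} 2  {2,3} 1  {3,4} 2
  3 to go: {0,1,3} 3  {0,1,4} 3  {1,2,3} 3  {1,3,4} 6  {2,3,4} 3
  if 0:b drops first: 12 orders
  if 2:o drops first: 12 orders
  if 4:i drops first: 6 orders
heap linearizations: 30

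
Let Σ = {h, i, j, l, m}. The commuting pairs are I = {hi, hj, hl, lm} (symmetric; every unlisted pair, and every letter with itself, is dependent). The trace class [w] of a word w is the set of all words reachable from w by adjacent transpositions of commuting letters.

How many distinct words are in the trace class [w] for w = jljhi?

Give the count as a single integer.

5

drop 0:j onto floor
drop 1:l onto {0:j}
drop 2:j onto {1:l}
drop 3:h onto floor
drop 4:i onto {2:j}
ground layer = {0:j, 3:h}
drop-orders for the pieces not yet dropped (sum over which currently-grounded one goes next):
  1 to go: {3} 1  {4} 1
  2 to go: {2,4} 1  {3,4} 2
  3 to go: {1,2,4} 1  {2,3,4} 3
  if 0:j drops first: 4 orders
  if 3:h drops first: 1 orders
heap linearizations: 5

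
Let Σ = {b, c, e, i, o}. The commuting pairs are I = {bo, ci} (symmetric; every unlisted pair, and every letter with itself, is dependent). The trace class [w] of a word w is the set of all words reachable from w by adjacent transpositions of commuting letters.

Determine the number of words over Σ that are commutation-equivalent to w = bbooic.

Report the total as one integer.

#0=b has no predecessor
#1=b depends on [0:b]
#2=o has no predecessor
#3=o depends on [2:o]
#4=i depends on [1:b, 3:o]
#5=c depends on [1:b, 3:o]
sources: [0:b, 2:o]
N(rest) = Σ N(rest − s) over sources s of rest; N(one piece) = 1:
  size 1 → [4]=1  [5]=1
  size 2 → [4,5]=2
  size 3 → [1,4,5]=2  [3,4,5]=2
  size 4 → [0,1,4,5]=2  [1,3,4,5]=4  [2,3,4,5]=2
  first=0(b) contributes 6
  first=2(o) contributes 6
|[w]| = 12

12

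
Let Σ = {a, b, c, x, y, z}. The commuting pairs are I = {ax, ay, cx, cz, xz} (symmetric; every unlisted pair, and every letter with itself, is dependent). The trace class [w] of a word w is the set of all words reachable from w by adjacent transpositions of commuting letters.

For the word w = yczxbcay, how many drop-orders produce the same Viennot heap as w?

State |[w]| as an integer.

12

drop 0:y onto floor
drop 1:c onto {0:y}
drop 2:z onto {0:y}
drop 3:x onto {0:y}
drop 4:b onto {1:c, 2:z, 3:x}
drop 5:c onto {4:b}
drop 6:a onto {5:c}
drop 7:y onto {5:c}
ground layer = {0:y}
drop-orders for the pieces not yet dropped (sum over which currently-grounded one goes next):
  1 to go: {6} 1  {7} 1
  2 to go: {6,7} 2
  3 to go: {5,6,7} 2
  4 to go: {4,5,6,7} 2
  5 to go: {1,4,5,6,7} 2  {2,4,5,6,7} 2  {3,4,5,6,7} 2
  6 to go: {1,2,4,5,6,7} 4  {1,3,4,5,6,7} 4  {2,3,4,5,6,7} 4
  if 0:y drops first: 12 orders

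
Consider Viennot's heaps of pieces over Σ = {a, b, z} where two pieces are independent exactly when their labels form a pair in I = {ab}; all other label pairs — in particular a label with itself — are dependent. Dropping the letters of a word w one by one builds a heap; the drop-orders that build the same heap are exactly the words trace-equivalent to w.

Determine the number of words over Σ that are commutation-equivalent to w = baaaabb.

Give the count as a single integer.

35

drop 0:b onto floor
drop 1:a onto floor
drop 2:a onto {1:a}
drop 3:a onto {2:a}
drop 4:a onto {3:a}
drop 5:b onto {0:b}
drop 6:b onto {5:b}
ground layer = {0:b, 1:a}
drop-orders for the pieces not yet dropped (sum over which currently-grounded one goes next):
  1 to go: {4} 1  {6} 1
  2 to go: {3,4} 1  {4,6} 2  {5,6} 1
  3 to go: {0,5,6} 1  {2,3,4} 1  {3,4,6} 3  {4,5,6} 3
  4 to go: {0,4,5,6} 4  {1,2,3,4} 1  {2,3,4,6} 4  {3,4,5,6} 6
  5 to go: {0,3,4,5,6} 10  {1,2,3,4,6} 5  {2,3,4,5,6} 10
  if 0:b drops first: 15 orders
  if 1:a drops first: 20 orders
heap linearizations: 35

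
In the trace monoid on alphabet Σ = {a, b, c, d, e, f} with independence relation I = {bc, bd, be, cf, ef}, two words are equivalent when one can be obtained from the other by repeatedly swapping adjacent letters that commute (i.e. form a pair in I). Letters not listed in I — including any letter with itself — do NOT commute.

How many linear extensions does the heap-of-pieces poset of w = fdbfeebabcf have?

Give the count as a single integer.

0(f) covers ∅
1(d) covers 0:f
2(b) covers 0:f
3(f) covers 1:d, 2:b
4(e) covers 1:d
5(e) covers 4:e
6(b) covers 3:f
7(a) covers 5:e, 6:b
8(b) covers 7:a
9(c) covers 7:a
10(f) covers 8:b
floor of heap: 0:f
completions by unplaced set U, small U first (add the entries for U minus each lowest piece of U):
  |U|=1: {9}:1  {10}:1
  |U|=2: {8,10}:1  {9,10}:2
  |U|=3: {8,9,10}:3
  |U|=4: {7,8,9,10}:3
  |U|=5: {5,7,8,9,10}:3  {6,7,8,9,10}:3
  |U|=6: {3,6,7,8,9,10}:3  {4,5,7,8,9,10}:3  {5,6,7,8,9,10}:6
  |U|=7: {2,3,6,7,8,9,10}:3  {3,5,6,7,8,9,10}:9  {4,5,6,7,8,9,10}:9
  |U|=8: {2,3,5,6,7,8,9,10}:12  {3,4,5,6,7,8,9,10}:18
  |U|=9: {1,3,4,5,6,7,8,9,10}:18  {2,3,4,5,6,7,8,9,10}:30
  start at 0(f): 48

48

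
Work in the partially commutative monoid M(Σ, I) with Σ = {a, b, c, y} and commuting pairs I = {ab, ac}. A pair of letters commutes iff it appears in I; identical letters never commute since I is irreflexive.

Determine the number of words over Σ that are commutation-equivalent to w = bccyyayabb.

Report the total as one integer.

3

drop 0:b onto floor
drop 1:c onto {0:b}
drop 2:c onto {1:c}
drop 3:y onto {2:c}
drop 4:y onto {3:y}
drop 5:a onto {4:y}
drop 6:y onto {5:a}
drop 7:a onto {6:y}
drop 8:b onto {6:y}
drop 9:b onto {8:b}
ground layer = {0:b}
drop-orders for the pieces not yet dropped (sum over which currently-grounded one goes next):
  1 to go: {7} 1  {9} 1
  2 to go: {7,9} 2  {8,9} 1
  3 to go: {7,8,9} 3
  4 to go: {6,7,8,9} 3
  5 to go: {5,6,7,8,9} 3
  6 to go: {4,5,6,7,8,9} 3
  7 to go: {3,4,5,6,7,8,9} 3
  8 to go: {2,3,4,5,6,7,8,9} 3
  if 0:b drops first: 3 orders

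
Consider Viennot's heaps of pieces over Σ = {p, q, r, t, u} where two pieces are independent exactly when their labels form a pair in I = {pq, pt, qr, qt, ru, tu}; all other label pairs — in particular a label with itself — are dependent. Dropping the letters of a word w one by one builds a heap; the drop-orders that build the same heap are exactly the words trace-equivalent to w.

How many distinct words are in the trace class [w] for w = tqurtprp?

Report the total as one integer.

16

#0=t has no predecessor
#1=q has no predecessor
#2=u depends on [1:q]
#3=r depends on [0:t]
#4=t depends on [3:r]
#5=p depends on [2:u, 3:r]
#6=r depends on [4:t, 5:p]
#7=p depends on [6:r]
sources: [0:t, 1:q]
N(rest) = Σ N(rest − s) over sources s of rest; N(one piece) = 1:
  size 1 → [7]=1
  size 2 → [6,7]=1
  size 3 → [4,6,7]=1  [5,6,7]=1
  size 4 → [2,5,6,7]=1  [4,5,6,7]=2
  size 5 → [1,2,5,6,7]=1  [2,4,5,6,7]=3  [3,4,5,6,7]=2
  size 6 → [0,3,4,5,6,7]=2  [1,2,4,5,6,7]=4  [2,3,4,5,6,7]=5
  first=0(t) contributes 9
  first=1(q) contributes 7
|[w]| = 16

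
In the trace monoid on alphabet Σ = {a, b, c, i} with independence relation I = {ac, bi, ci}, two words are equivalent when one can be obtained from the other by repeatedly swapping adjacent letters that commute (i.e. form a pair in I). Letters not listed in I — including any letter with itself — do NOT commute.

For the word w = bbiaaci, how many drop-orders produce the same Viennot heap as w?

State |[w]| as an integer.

13

drop 0:b onto floor
drop 1:b onto {0:b}
drop 2:i onto floor
drop 3:a onto {1:b, 2:i}
drop 4:a onto {3:a}
drop 5:c onto {1:b}
drop 6:i onto {4:a}
ground layer = {0:b, 2:i}
drop-orders for the pieces not yet dropped (sum over which currently-grounded one goes next):
  1 to go: {5} 1  {6} 1
  2 to go: {4,6} 1  {5,6} 2
  3 to go: {3,4,6} 1  {4,5,6} 3
  4 to go: {2,3,4,6} 1  {3,4,5,6} 4
  5 to go: {1,3,4,5,6} 4  {2,3,4,5,6} 5
  if 0:b drops first: 9 orders
  if 2:i drops first: 4 orders
heap linearizations: 13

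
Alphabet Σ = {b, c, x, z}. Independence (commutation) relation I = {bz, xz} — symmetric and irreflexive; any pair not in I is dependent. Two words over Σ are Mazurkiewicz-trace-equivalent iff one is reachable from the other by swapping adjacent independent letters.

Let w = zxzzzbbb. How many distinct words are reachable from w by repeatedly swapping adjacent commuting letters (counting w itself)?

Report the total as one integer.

piece 0:z — minimal
piece 1:x — minimal
piece 2:z rests on {0:z}
piece 3:z rests on {2:z}
piece 4:z rests on {3:z}
piece 5:b rests on {1:x}
piece 6:b rests on {5:b}
piece 7:b rests on {6:b}
minimal pieces: {0:z, 1:x}
ways to finish when only these pieces remain (= sum over removing one remaining piece with nothing left below it):
  1 left: {4}→1  {7}→1
  2 left: {3,4}→1  {4,7}→2  {6,7}→1
  3 left: {2,3,4}→1  {3,4,7}→3  {4,6,7}→3  {5,6,7}→1
  4 left: {0,2,3,4}→1  {1,5,6,7}→1  {2,3,4,7}→4  {3,4,6,7}→6  {4,5,6,7}→4
  5 left: {0,2,3,4,7}→5  {1,4,5,6,7}→5  {2,3,4,6,7}→10  {3,4,5,6,7}→10
  6 left: {0,2,3,4,6,7}→15  {1,3,4,5,6,7}→15  {2,3,4,5,6,7}→20
  placing 0:z first → 35 extensions
  placing 1:x first → 35 extensions
total linear extensions = 70

70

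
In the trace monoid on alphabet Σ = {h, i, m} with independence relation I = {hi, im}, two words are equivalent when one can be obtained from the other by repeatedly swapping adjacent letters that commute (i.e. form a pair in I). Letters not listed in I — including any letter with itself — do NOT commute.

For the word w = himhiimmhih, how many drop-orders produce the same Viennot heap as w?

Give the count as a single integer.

330

#0=h has no predecessor
#1=i has no predecessor
#2=m depends on [0:h]
#3=h depends on [2:m]
#4=i depends on [1:i]
#5=i depends on [4:i]
#6=m depends on [3:h]
#7=m depends on [6:m]
#8=h depends on [7:m]
#9=i depends on [5:i]
#10=h depends on [8:h]
sources: [0:h, 1:i]
N(rest) = Σ N(rest − s) over sources s of rest; N(one piece) = 1:
  size 1 → [9]=1  [10]=1
  size 2 → [5,9]=1  [8,10]=1  [9,10]=2
  size 3 → [4,5,9]=1  [5,9,10]=3  [7,8,10]=1  [8,9,10]=3
  size 4 → [1,4,5,9]=1  [4,5,9,10]=4  [5,8,9,10]=6  [6,7,8,10]=1  [7,8,9,10]=4
  size 5 → [1,4,5,9,10]=5  [3,6,7,8,10]=1  [4,5,8,9,10]=10  [5,7,8,9,10]=10  [6,7,8,9,10]=5
  size 6 → [1,4,5,8,9,10]=15  [2,3,6,7,8,10]=1  [3,6,7,8,9,10]=6  [4,5,7,8,9,10]=20  [5,6,7,8,9,10]=15
  size 7 → [0,2,3,6,7,8,10]=1  [1,4,5,7,8,9,10]=35  [2,3,6,7,8,9,10]=7  [3,5,6,7,8,9,10]=21  [4,5,6,7,8,9,10]=35
  size 8 → [0,2,3,6,7,8,9,10]=8  [1,4,5,6,7,8,9,10]=70  [2,3,5,6,7,8,9,10]=28  [3,4,5,6,7,8,9,10]=56
  size 9 → [0,2,3,5,6,7,8,9,10]=36  [1,3,4,5,6,7,8,9,10]=126  [2,3,4,5,6,7,8,9,10]=84
  first=0(h) contributes 210
  first=1(i) contributes 120
|[w]| = 330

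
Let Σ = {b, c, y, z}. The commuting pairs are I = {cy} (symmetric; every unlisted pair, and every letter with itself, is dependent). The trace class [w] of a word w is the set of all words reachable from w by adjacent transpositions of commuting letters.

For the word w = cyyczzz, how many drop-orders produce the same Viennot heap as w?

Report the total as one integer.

6

piece 0:c — minimal
piece 1:y — minimal
piece 2:y rests on {1:y}
piece 3:c rests on {0:c}
piece 4:z rests on {2:y, 3:c}
piece 5:z rests on {4:z}
piece 6:z rests on {5:z}
minimal pieces: {0:c, 1:y}
ways to finish when only these pieces remain (= sum over removing one remaining piece with nothing left below it):
  1 left: {6}→1
  2 left: {5,6}→1
  3 left: {4,5,6}→1
  4 left: {2,4,5,6}→1  {3,4,5,6}→1
  5 left: {0,3,4,5,6}→1  {1,2,4,5,6}→1  {2,3,4,5,6}→2
  placing 0:c first → 3 extensions
  placing 1:y first → 3 extensions
total linear extensions = 6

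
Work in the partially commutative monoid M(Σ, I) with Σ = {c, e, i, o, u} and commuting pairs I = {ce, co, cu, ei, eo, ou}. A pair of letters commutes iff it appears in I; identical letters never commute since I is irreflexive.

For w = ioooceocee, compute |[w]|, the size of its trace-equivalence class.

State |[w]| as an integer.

1800

piece 0:i — minimal
piece 1:o rests on {0:i}
piece 2:o rests on {1:o}
piece 3:o rests on {2:o}
piece 4:c rests on {0:i}
piece 5:e — minimal
piece 6:o rests on {3:o}
piece 7:c rests on {4:c}
piece 8:e rests on {5:e}
piece 9:e rests on {8:e}
minimal pieces: {0:i, 5:e}
ways to finish when only these pieces remain (= sum over removing one remaining piece with nothing left below it):
  1 left: {6}→1  {7}→1  {9}→1
  2 left: {3,6}→1  {4,7}→1  {6,7}→2  {6,9}→2  {7,9}→2  {8,9}→1
  3 left: {2,3,6}→1  {3,6,7}→3  {3,6,9}→3  {4,6,7}→3  {4,7,9}→3  {5,8,9}→1  {6,7,9}→6  {6,8,9}→3  {7,8,9}→3
  4 left: {1,2,3,6}→1  {2,3,6,7}→4  {2,3,6,9}→4  {3,4,6,7}→6  {3,6,7,9}→12  {3,6,8,9}→6  {4,6,7,9}→12  {4,7,8,9}→6  {5,6,8,9}→4  {5,7,8,9}→4  {6,7,8,9}→12
  5 left: {1,2,3,6,7}→5  {1,2,3,6,9}→5  {2,3,4,6,7}→10  {2,3,6,7,9}→20  {2,3,6,8,9}→10  {3,4,6,7,9}→30  {3,5,6,8,9}→10  {3,6,7,8,9}→30  {4,5,7,8,9}→10  {4,6,7,8,9}→30  {5,6,7,8,9}→20
  6 left: {1,2,3,4,6,7}→15  {1,2,3,6,7,9}→30  {1,2,3,6,8,9}→15  {2,3,4,6,7,9}→60  {2,3,5,6,8,9}→20  {2,3,6,7,8,9}→60  {3,4,6,7,8,9}→90  {3,5,6,7,8,9}→60  {4,5,6,7,8,9}→60
  7 left: {0,1,2,3,4,6,7}→15  {1,2,3,4,6,7,9}→105  {1,2,3,5,6,8,9}→35  {1,2,3,6,7,8,9}→105  {2,3,4,6,7,8,9}→210  {2,3,5,6,7,8,9}→140  {3,4,5,6,7,8,9}→210
  8 left: {0,1,2,3,4,6,7,9}→120  {1,2,3,4,6,7,8,9}→420  {1,2,3,5,6,7,8,9}→280  {2,3,4,5,6,7,8,9}→560
  placing 0:i first → 1260 extensions
  placing 5:e first → 540 extensions
total linear extensions = 1800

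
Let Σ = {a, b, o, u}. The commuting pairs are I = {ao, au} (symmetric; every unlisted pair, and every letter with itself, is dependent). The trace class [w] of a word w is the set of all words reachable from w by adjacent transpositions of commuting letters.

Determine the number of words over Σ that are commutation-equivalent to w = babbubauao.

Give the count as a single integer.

#0=b has no predecessor
#1=a depends on [0:b]
#2=b depends on [1:a]
#3=b depends on [2:b]
#4=u depends on [3:b]
#5=b depends on [4:u]
#6=a depends on [5:b]
#7=u depends on [5:b]
#8=a depends on [6:a]
#9=o depends on [7:u]
sources: [0:b]
N(rest) = Σ N(rest − s) over sources s of rest; N(one piece) = 1:
  size 1 → [8]=1  [9]=1
  size 2 → [6,8]=1  [7,9]=1  [8,9]=2
  size 3 → [6,8,9]=3  [7,8,9]=3
  size 4 → [6,7,8,9]=6
  size 5 → [5,6,7,8,9]=6
  size 6 → [4,5,6,7,8,9]=6
  size 7 → [3,4,5,6,7,8,9]=6
  size 8 → [2,3,4,5,6,7,8,9]=6
  first=0(b) contributes 6

6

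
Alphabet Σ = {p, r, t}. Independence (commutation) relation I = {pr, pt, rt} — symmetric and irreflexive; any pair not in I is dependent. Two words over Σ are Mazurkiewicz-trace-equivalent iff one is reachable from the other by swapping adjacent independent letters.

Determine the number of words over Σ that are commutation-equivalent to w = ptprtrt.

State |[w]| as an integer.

#0=p has no predecessor
#1=t has no predecessor
#2=p depends on [0:p]
#3=r has no predecessor
#4=t depends on [1:t]
#5=r depends on [3:r]
#6=t depends on [4:t]
sources: [0:p, 1:t, 3:r]
N(rest) = Σ N(rest − s) over sources s of rest; N(one piece) = 1:
  size 1 → [2]=1  [5]=1  [6]=1
  size 2 → [0,2]=1  [2,5]=2  [2,6]=2  [3,5]=1  [4,6]=1  [5,6]=2
  size 3 → [0,2,5]=3  [0,2,6]=3  [1,4,6]=1  [2,3,5]=3  [2,4,6]=3  [2,5,6]=6  [3,5,6]=3  [4,5,6]=3
  size 4 → [0,2,3,5]=6  [0,2,4,6]=6  [0,2,5,6]=12  [1,2,4,6]=4  [1,4,5,6]=4  [2,3,5,6]=12  [2,4,5,6]=12  [3,4,5,6]=6
  size 5 → [0,1,2,4,6]=10  [0,2,3,5,6]=30  [0,2,4,5,6]=30  [1,2,4,5,6]=20  [1,3,4,5,6]=10  [2,3,4,5,6]=30
  first=0(p) contributes 60
  first=1(t) contributes 90
  first=3(r) contributes 60
|[w]| = 210

210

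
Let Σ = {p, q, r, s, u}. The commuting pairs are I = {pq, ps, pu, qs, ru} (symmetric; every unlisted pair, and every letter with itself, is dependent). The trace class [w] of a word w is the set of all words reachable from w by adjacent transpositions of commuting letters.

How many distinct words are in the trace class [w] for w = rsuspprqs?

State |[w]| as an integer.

piece 0:r — minimal
piece 1:s rests on {0:r}
piece 2:u rests on {1:s}
piece 3:s rests on {2:u}
piece 4:p rests on {0:r}
piece 5:p rests on {4:p}
piece 6:r rests on {3:s, 5:p}
piece 7:q rests on {6:r}
piece 8:s rests on {6:r}
minimal pieces: {0:r}
ways to finish when only these pieces remain (= sum over removing one remaining piece with nothing left below it):
  1 left: {7}→1  {8}→1
  2 left: {7,8}→2
  3 left: {6,7,8}→2
  4 left: {3,6,7,8}→2  {5,6,7,8}→2
  5 left: {2,3,6,7,8}→2  {3,5,6,7,8}→4  {4,5,6,7,8}→2
  6 left: {1,2,3,6,7,8}→2  {2,3,5,6,7,8}→6  {3,4,5,6,7,8}→6
  7 left: {1,2,3,5,6,7,8}→8  {2,3,4,5,6,7,8}→12
  placing 0:r first → 20 extensions

20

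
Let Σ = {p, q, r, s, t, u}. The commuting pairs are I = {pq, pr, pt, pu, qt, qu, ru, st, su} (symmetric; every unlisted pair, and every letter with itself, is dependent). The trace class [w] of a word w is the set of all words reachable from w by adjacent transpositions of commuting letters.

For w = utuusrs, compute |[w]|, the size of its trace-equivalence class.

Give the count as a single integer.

22

drop 0:u onto floor
drop 1:t onto {0:u}
drop 2:u onto {1:t}
drop 3:u onto {2:u}
drop 4:s onto floor
drop 5:r onto {1:t, 4:s}
drop 6:s onto {5:r}
ground layer = {0:u, 4:s}
drop-orders for the pieces not yet dropped (sum over which currently-grounded one goes next):
  1 to go: {3} 1  {6} 1
  2 to go: {2,3} 1  {3,6} 2  {5,6} 1
  3 to go: {2,3,6} 3  {3,5,6} 3  {4,5,6} 1
  4 to go: {2,3,5,6} 6  {3,4,5,6} 4
  5 to go: {1,2,3,5,6} 6  {2,3,4,5,6} 10
  if 0:u drops first: 16 orders
  if 4:s drops first: 6 orders
heap linearizations: 22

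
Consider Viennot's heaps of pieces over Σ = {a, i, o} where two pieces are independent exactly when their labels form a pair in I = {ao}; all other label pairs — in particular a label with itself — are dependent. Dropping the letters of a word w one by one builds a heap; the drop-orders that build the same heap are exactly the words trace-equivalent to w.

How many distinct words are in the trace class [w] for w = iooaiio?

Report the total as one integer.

3

#0=i has no predecessor
#1=o depends on [0:i]
#2=o depends on [1:o]
#3=a depends on [0:i]
#4=i depends on [2:o, 3:a]
#5=i depends on [4:i]
#6=o depends on [5:i]
sources: [0:i]
N(rest) = Σ N(rest − s) over sources s of rest; N(one piece) = 1:
  size 1 → [6]=1
  size 2 → [5,6]=1
  size 3 → [4,5,6]=1
  size 4 → [2,4,5,6]=1  [3,4,5,6]=1
  size 5 → [1,2,4,5,6]=1  [2,3,4,5,6]=2
  first=0(i) contributes 3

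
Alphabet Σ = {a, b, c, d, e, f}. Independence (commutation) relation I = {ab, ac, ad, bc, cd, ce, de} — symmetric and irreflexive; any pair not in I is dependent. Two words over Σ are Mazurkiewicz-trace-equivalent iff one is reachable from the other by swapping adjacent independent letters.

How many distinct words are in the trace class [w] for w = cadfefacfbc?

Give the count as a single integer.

24

#0=c has no predecessor
#1=a has no predecessor
#2=d has no predecessor
#3=f depends on [0:c, 1:a, 2:d]
#4=e depends on [3:f]
#5=f depends on [4:e]
#6=a depends on [5:f]
#7=c depends on [5:f]
#8=f depends on [6:a, 7:c]
#9=b depends on [8:f]
#10=c depends on [8:f]
sources: [0:c, 1:a, 2:d]
N(rest) = Σ N(rest − s) over sources s of rest; N(one piece) = 1:
  size 1 → [9]=1  [10]=1
  size 2 → [9,10]=2
  size 3 → [8,9,10]=2
  size 4 → [6,8,9,10]=2  [7,8,9,10]=2
  size 5 → [6,7,8,9,10]=4
  size 6 → [5,6,7,8,9,10]=4
  size 7 → [4,5,6,7,8,9,10]=4
  size 8 → [3,4,5,6,7,8,9,10]=4
  size 9 → [0,3,4,5,6,7,8,9,10]=4  [1,3,4,5,6,7,8,9,10]=4  [2,3,4,5,6,7,8,9,10]=4
  first=0(c) contributes 8
  first=1(a) contributes 8
  first=2(d) contributes 8
|[w]| = 24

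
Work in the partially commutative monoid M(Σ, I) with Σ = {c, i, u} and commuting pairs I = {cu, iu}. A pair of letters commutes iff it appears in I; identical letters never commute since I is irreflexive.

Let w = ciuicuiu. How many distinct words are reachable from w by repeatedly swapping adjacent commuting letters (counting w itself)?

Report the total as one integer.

#0=c has no predecessor
#1=i depends on [0:c]
#2=u has no predecessor
#3=i depends on [1:i]
#4=c depends on [3:i]
#5=u depends on [2:u]
#6=i depends on [4:c]
#7=u depends on [5:u]
sources: [0:c, 2:u]
N(rest) = Σ N(rest − s) over sources s of rest; N(one piece) = 1:
  size 1 → [6]=1  [7]=1
  size 2 → [4,6]=1  [5,7]=1  [6,7]=2
  size 3 → [2,5,7]=1  [3,4,6]=1  [4,6,7]=3  [5,6,7]=3
  size 4 → [1,3,4,6]=1  [2,5,6,7]=4  [3,4,6,7]=4  [4,5,6,7]=6
  size 5 → [0,1,3,4,6]=1  [1,3,4,6,7]=5  [2,4,5,6,7]=10  [3,4,5,6,7]=10
  size 6 → [0,1,3,4,6,7]=6  [1,3,4,5,6,7]=15  [2,3,4,5,6,7]=20
  first=0(c) contributes 35
  first=2(u) contributes 21
|[w]| = 56

56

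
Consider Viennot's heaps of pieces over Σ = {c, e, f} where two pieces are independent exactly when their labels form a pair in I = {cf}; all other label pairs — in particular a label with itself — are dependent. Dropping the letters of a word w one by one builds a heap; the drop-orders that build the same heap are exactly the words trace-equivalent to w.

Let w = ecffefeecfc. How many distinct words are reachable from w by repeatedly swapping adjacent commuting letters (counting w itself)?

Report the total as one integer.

0(e) covers ∅
1(c) covers 0:e
2(f) covers 0:e
3(f) covers 2:f
4(e) covers 1:c, 3:f
5(f) covers 4:e
6(e) covers 5:f
7(e) covers 6:e
8(c) covers 7:e
9(f) covers 7:e
10(c) covers 8:c
floor of heap: 0:e
completions by unplaced set U, small U first (add the entries for U minus each lowest piece of U):
  |U|=1: {9}:1  {10}:1
  |U|=2: {8,10}:1  {9,10}:2
  |U|=3: {8,9,10}:3
  |U|=4: {7,8,9,10}:3
  |U|=5: {6,7,8,9,10}:3
  |U|=6: {5,6,7,8,9,10}:3
  |U|=7: {4,5,6,7,8,9,10}:3
  |U|=8: {1,4,5,6,7,8,9,10}:3  {3,4,5,6,7,8,9,10}:3
  |U|=9: {1,3,4,5,6,7,8,9,10}:6  {2,3,4,5,6,7,8,9,10}:3
  start at 0(e): 9

9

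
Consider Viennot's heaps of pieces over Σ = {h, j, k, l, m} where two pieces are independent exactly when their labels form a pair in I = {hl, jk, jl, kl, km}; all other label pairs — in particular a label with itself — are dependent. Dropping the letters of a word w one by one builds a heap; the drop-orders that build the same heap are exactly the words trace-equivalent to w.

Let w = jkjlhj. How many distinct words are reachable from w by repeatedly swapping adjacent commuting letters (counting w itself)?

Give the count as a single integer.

18

0(j) covers ∅
1(k) covers ∅
2(j) covers 0:j
3(l) covers ∅
4(h) covers 1:k, 2:j
5(j) covers 4:h
floor of heap: 0:j, 1:k, 3:l
completions by unplaced set U, small U first (add the entries for U minus each lowest piece of U):
  |U|=1: {3}:1  {5}:1
  |U|=2: {3,5}:2  {4,5}:1
  |U|=3: {1,4,5}:1  {2,4,5}:1  {3,4,5}:3
  |U|=4: {0,2,4,5}:1  {1,2,4,5}:2  {1,3,4,5}:4  {2,3,4,5}:4
  start at 0(j): 10
  start at 1(k): 5
  start at 3(l): 3
sum over floor = 18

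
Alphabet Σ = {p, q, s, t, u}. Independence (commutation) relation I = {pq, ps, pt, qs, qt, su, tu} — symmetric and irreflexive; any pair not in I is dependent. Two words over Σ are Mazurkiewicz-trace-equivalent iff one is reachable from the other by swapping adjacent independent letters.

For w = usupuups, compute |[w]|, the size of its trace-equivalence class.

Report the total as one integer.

#0=u has no predecessor
#1=s has no predecessor
#2=u depends on [0:u]
#3=p depends on [2:u]
#4=u depends on [3:p]
#5=u depends on [4:u]
#6=p depends on [5:u]
#7=s depends on [1:s]
sources: [0:u, 1:s]
N(rest) = Σ N(rest − s) over sources s of rest; N(one piece) = 1:
  size 1 → [6]=1  [7]=1
  size 2 → [1,7]=1  [5,6]=1  [6,7]=2
  size 3 → [1,6,7]=3  [4,5,6]=1  [5,6,7]=3
  size 4 → [1,5,6,7]=6  [3,4,5,6]=1  [4,5,6,7]=4
  size 5 → [1,4,5,6,7]=10  [2,3,4,5,6]=1  [3,4,5,6,7]=5
  size 6 → [0,2,3,4,5,6]=1  [1,3,4,5,6,7]=15  [2,3,4,5,6,7]=6
  first=0(u) contributes 21
  first=1(s) contributes 7
|[w]| = 28

28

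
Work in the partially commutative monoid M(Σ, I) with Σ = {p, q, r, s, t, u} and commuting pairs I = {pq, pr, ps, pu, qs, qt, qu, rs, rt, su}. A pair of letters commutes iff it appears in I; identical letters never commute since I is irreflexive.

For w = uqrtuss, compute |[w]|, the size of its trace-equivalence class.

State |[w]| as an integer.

28

#0=u has no predecessor
#1=q has no predecessor
#2=r depends on [0:u, 1:q]
#3=t depends on [0:u]
#4=u depends on [2:r, 3:t]
#5=s depends on [3:t]
#6=s depends on [5:s]
sources: [0:u, 1:q]
N(rest) = Σ N(rest − s) over sources s of rest; N(one piece) = 1:
  size 1 → [4]=1  [6]=1
  size 2 → [2,4]=1  [4,6]=2  [5,6]=1
  size 3 → [1,2,4]=1  [2,4,6]=3  [4,5,6]=3
  size 4 → [1,2,4,6]=4  [2,4,5,6]=6  [3,4,5,6]=3
  size 5 → [1,2,4,5,6]=10  [2,3,4,5,6]=9
  first=0(u) contributes 19
  first=1(q) contributes 9
|[w]| = 28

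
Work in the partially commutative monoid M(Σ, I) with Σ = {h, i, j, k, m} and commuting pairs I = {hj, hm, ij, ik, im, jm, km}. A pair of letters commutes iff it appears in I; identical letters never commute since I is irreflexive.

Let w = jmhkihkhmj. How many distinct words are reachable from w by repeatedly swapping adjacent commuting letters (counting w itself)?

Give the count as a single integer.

drop 0:j onto floor
drop 1:m onto floor
drop 2:h onto floor
drop 3:k onto {0:j, 2:h}
drop 4:i onto {2:h}
drop 5:h onto {3:k, 4:i}
drop 6:k onto {5:h}
drop 7:h onto {6:k}
drop 8:m onto {1:m}
drop 9:j onto {6:k}
ground layer = {0:j, 1:m, 2:h}
drop-orders for the pieces not yet dropped (sum over which currently-grounded one goes next):
  1 to go: {7} 1  {8} 1  {9} 1
  2 to go: {1,8} 1  {7,8} 2  {7,9} 2  {8,9} 2
  3 to go: {1,7,8} 3  {1,8,9} 3  {6,7,9} 2  {7,8,9} 6
  4 to go: {1,7,8,9} 12  {5,6,7,9} 2  {6,7,8,9} 8
  5 to go: {1,6,7,8,9} 20  {3,5,6,7,9} 2  {4,5,6,7,9} 2  {5,6,7,8,9} 10
  6 to go: {0,3,5,6,7,9} 2  {1,5,6,7,8,9} 30  {3,4,5,6,7,9} 4  {3,5,6,7,8,9} 12  {4,5,6,7,8,9} 12
  7 to go: {0,3,4,5,6,7,9} 6  {0,3,5,6,7,8,9} 14  {1,3,5,6,7,8,9} 42  {1,4,5,6,7,8,9} 42  {2,3,4,5,6,7,9} 4  {3,4,5,6,7,8,9} 28
  8 to go: {0,1,3,5,6,7,8,9} 56  {0,2,3,4,5,6,7,9} 10  {0,3,4,5,6,7,8,9} 48  {1,3,4,5,6,7,8,9} 112  {2,3,4,5,6,7,8,9} 32
  if 0:j drops first: 144 orders
  if 1:m drops first: 90 orders
  if 2:h drops first: 216 orders
heap linearizations: 450

450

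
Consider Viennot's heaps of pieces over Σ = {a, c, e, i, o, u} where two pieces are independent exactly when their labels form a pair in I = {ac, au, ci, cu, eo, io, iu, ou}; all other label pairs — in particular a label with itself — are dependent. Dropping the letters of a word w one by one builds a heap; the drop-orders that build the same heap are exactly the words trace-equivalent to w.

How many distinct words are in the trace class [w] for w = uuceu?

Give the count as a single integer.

piece 0:u — minimal
piece 1:u rests on {0:u}
piece 2:c — minimal
piece 3:e rests on {1:u, 2:c}
piece 4:u rests on {3:e}
minimal pieces: {0:u, 2:c}
ways to finish when only these pieces remain (= sum over removing one remaining piece with nothing left below it):
  1 left: {4}→1
  2 left: {3,4}→1
  3 left: {1,3,4}→1  {2,3,4}→1
  placing 0:u first → 2 extensions
  placing 2:c first → 1 extensions
total linear extensions = 3

3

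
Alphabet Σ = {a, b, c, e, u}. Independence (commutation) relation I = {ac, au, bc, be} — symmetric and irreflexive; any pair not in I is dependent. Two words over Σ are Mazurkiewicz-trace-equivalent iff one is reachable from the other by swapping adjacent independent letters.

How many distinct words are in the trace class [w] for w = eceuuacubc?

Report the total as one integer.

piece 0:e — minimal
piece 1:c rests on {0:e}
piece 2:e rests on {1:c}
piece 3:u rests on {2:e}
piece 4:u rests on {3:u}
piece 5:a rests on {2:e}
piece 6:c rests on {4:u}
piece 7:u rests on {6:c}
piece 8:b rests on {5:a, 7:u}
piece 9:c rests on {7:u}
minimal pieces: {0:e}
ways to finish when only these pieces remain (= sum over removing one remaining piece with nothing left below it):
  1 left: {8}→1  {9}→1
  2 left: {5,8}→1  {8,9}→2
  3 left: {5,8,9}→3  {7,8,9}→2
  4 left: {5,7,8,9}→5  {6,7,8,9}→2
  5 left: {4,6,7,8,9}→2  {5,6,7,8,9}→7
  6 left: {3,4,6,7,8,9}→2  {4,5,6,7,8,9}→9
  7 left: {3,4,5,6,7,8,9}→11
  8 left: {2,3,4,5,6,7,8,9}→11
  placing 0:e first → 11 extensions

11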